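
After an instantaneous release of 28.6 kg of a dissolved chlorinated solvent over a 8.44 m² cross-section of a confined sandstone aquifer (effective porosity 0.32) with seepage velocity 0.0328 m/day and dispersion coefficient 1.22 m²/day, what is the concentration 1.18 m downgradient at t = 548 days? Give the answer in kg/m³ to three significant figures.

For an instantaneous plane source, C(x,t) = M/(n_e·A·√(4πDt)) · exp(−(x−vt)²/(4Dt)), with n_e·A the pore (flow) area.
Plume center vt = 0.0328 × 548 = 17.9744 m, so the well at 1.18 m is 16.7944 m upgradient of the peak.
√(4πDt) = 91.66 m, giving peak height M/(n_e·A·√(4πDt)) = 28.6/(0.32 × 8.44 × 91.66) = 0.1155 kg/m³.
(x−vt)²/(4Dt) = (-16.7944)²/(4 × 1.22 × 548) = 0.1055; exp(−0.1055) = 0.8999.
C = 0.1155 × 0.8999 = 0.104 kg/m³.

0.104 kg/m³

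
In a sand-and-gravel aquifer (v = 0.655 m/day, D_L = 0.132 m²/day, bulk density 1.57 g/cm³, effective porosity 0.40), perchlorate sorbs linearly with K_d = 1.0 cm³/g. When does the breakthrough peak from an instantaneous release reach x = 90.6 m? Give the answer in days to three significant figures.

680 days

Retardation factor R = 1 + ρ_b·K_d/n = 1 + 1.57 × 1.0/0.40 = 4.925.
Sorption retards both mechanisms: v_R = v/R = 0.1330 m/day, D_R = D/R = 0.02680 m²/day.
Peak time from v_R²t² + 2D_R t − x² = 0: t = (√(D_R² + v_R²x²) − D_R)/v_R².
√(D_R² + v_R²x²) = √(0.02680² + 0.1330² × 90.6²) = 12.05; v_R² = 0.01769.
t = (12.05 − 0.02680)/0.01769 = 680 days.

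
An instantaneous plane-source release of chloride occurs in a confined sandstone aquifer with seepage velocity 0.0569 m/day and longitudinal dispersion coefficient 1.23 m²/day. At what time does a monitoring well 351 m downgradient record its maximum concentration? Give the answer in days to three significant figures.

For the 1D instantaneous-source solution, setting ∂C/∂t = 0 at fixed x gives v²t² + 2Dt − x² = 0, so t = (√(D² + v²x²) − D)/v².
√(D² + v²x²) = √(1.23² + 0.0569² × 351²) = 20.01; v² = 0.00323761.
t = (20.01 − 1.23)/0.00323761 = 5800 days (vs. the pure-advection estimate x/v = 6170 d).

5800 days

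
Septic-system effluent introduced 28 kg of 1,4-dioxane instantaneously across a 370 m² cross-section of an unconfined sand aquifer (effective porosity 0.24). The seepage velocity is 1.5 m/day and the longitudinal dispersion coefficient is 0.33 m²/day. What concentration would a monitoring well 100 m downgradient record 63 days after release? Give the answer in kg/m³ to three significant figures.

For an instantaneous plane source, C(x,t) = M/(n_e·A·√(4πDt)) · exp(−(x−vt)²/(4Dt)), with n_e·A the pore (flow) area.
Plume center vt = 1.5 × 63 = 94.5 m, so the well at 100 m is 5.5 m downgradient of the peak.
√(4πDt) = 16.16 m, giving peak height M/(n_e·A·√(4πDt)) = 28/(0.24 × 370 × 16.16) = 0.01951 kg/m³.
(x−vt)²/(4Dt) = (5.5)²/(4 × 0.33 × 63) = 0.3638; exp(−0.3638) = 0.6950.
C = 0.01951 × 0.6950 = 0.0136 kg/m³.

0.0136 kg/m³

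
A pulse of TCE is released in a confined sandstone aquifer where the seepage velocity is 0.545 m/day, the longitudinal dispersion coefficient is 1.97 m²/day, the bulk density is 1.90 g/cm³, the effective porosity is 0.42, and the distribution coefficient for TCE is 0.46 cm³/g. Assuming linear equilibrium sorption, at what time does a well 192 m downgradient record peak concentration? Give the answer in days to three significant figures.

Retardation factor R = 1 + ρ_b·K_d/n = 1 + 1.90 × 0.46/0.42 = 3.081.
Sorption retards both mechanisms: v_R = v/R = 0.1769 m/day, D_R = D/R = 0.6394 m²/day.
Peak time from v_R²t² + 2D_R t − x² = 0: t = (√(D_R² + v_R²x²) − D_R)/v_R².
√(D_R² + v_R²x²) = √(0.6394² + 0.1769² × 192²) = 33.97; v_R² = 0.03129.
t = (33.97 − 0.6394)/0.03129 = 1070 days.

1070 days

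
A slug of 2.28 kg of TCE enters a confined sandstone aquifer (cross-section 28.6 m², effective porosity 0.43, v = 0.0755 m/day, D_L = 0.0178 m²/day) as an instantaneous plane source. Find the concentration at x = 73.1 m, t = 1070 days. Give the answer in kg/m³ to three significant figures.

0.00552 kg/m³

For an instantaneous plane source, C(x,t) = M/(n_e·A·√(4πDt)) · exp(−(x−vt)²/(4Dt)), with n_e·A the pore (flow) area.
Plume center vt = 0.0755 × 1070 = 80.785 m, so the well at 73.1 m is 7.685 m upgradient of the peak.
√(4πDt) = 15.47 m, giving peak height M/(n_e·A·√(4πDt)) = 2.28/(0.43 × 28.6 × 15.47) = 0.01198 kg/m³.
(x−vt)²/(4Dt) = (-7.685)²/(4 × 0.0178 × 1070) = 0.7752; exp(−0.7752) = 0.4606.
C = 0.01198 × 0.4606 = 0.00552 kg/m³.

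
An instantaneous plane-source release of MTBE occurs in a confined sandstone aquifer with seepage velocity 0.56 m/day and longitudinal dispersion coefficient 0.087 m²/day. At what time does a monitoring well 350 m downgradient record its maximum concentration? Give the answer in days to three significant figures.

625 days

For the 1D instantaneous-source solution, setting ∂C/∂t = 0 at fixed x gives v²t² + 2Dt − x² = 0, so t = (√(D² + v²x²) − D)/v².
√(D² + v²x²) = √(0.087² + 0.56² × 350²) = 196.0; v² = 0.3136.
t = (196.0 − 0.087)/0.3136 = 625 days (vs. the pure-advection estimate x/v = 625 d).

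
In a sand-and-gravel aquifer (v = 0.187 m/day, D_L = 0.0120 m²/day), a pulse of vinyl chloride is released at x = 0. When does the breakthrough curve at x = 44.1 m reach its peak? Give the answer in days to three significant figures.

235 days

For the 1D instantaneous-source solution, setting ∂C/∂t = 0 at fixed x gives v²t² + 2Dt − x² = 0, so t = (√(D² + v²x²) − D)/v².
√(D² + v²x²) = √(0.0120² + 0.187² × 44.1²) = 8.247; v² = 0.034969.
t = (8.247 − 0.0120)/0.034969 = 235 days (vs. the pure-advection estimate x/v = 236 d).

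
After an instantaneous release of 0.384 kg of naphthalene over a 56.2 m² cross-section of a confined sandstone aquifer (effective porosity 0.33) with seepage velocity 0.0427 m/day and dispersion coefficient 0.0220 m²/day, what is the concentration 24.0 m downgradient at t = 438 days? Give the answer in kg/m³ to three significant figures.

0.000909 kg/m³

For an instantaneous plane source, C(x,t) = M/(n_e·A·√(4πDt)) · exp(−(x−vt)²/(4Dt)), with n_e·A the pore (flow) area.
Plume center vt = 0.0427 × 438 = 18.7026 m, so the well at 24.0 m is 5.2974 m downgradient of the peak.
√(4πDt) = 11.00 m, giving peak height M/(n_e·A·√(4πDt)) = 0.384/(0.33 × 56.2 × 11.00) = 0.001882 kg/m³.
(x−vt)²/(4Dt) = (5.2974)²/(4 × 0.0220 × 438) = 0.7281; exp(−0.7281) = 0.4828.
C = 0.001882 × 0.4828 = 0.000909 kg/m³.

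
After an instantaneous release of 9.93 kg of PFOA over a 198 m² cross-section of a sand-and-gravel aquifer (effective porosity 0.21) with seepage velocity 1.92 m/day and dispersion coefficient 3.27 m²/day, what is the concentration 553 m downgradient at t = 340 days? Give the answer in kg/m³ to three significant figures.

0.000215 kg/m³

For an instantaneous plane source, C(x,t) = M/(n_e·A·√(4πDt)) · exp(−(x−vt)²/(4Dt)), with n_e·A the pore (flow) area.
Plume center vt = 1.92 × 340 = 652.8 m, so the well at 553 m is 99.8 m upgradient of the peak.
√(4πDt) = 118.2 m, giving peak height M/(n_e·A·√(4πDt)) = 9.93/(0.21 × 198 × 118.2) = 0.002020 kg/m³.
(x−vt)²/(4Dt) = (-99.8)²/(4 × 3.27 × 340) = 2.240; exp(−2.240) = 0.1065.
C = 0.002020 × 0.1065 = 0.000215 kg/m³.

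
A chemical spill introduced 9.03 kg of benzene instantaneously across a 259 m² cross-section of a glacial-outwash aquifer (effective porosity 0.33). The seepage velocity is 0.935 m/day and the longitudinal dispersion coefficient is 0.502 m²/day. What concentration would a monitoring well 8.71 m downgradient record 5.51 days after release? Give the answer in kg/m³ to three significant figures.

For an instantaneous plane source, C(x,t) = M/(n_e·A·√(4πDt)) · exp(−(x−vt)²/(4Dt)), with n_e·A the pore (flow) area.
Plume center vt = 0.935 × 5.51 = 5.15185 m, so the well at 8.71 m is 3.55815 m downgradient of the peak.
√(4πDt) = 5.896 m, giving peak height M/(n_e·A·√(4πDt)) = 9.03/(0.33 × 259 × 5.896) = 0.01792 kg/m³.
(x−vt)²/(4Dt) = (3.55815)²/(4 × 0.502 × 5.51) = 1.144; exp(−1.144) = 0.3185.
C = 0.01792 × 0.3185 = 0.00571 kg/m³.

0.00571 kg/m³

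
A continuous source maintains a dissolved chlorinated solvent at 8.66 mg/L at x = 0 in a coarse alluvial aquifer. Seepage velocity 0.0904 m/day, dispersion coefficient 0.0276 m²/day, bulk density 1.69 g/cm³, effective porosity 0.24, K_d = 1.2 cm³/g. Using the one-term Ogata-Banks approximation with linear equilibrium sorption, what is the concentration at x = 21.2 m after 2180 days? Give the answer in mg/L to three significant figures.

Retardation factor R = 1 + ρ_b·K_d/n = 1 + 1.69 × 1.2/0.24 = 9.450.
Sorption retards both mechanisms: v_R = v/R = 0.009566 m/day, D_R = D/R = 0.002921 m²/day.
v_R·t = 0.009566 × 2180 = 20.85388 m; 2√(D_R t) = 5.047 m; argument = (21.2 − 20.85388)/5.047 = 0.06858.
C = C₀ × ½·erfc(0.06858) = 8.66 × 0.4614 = 4.00 mg/L.

4.00 mg/L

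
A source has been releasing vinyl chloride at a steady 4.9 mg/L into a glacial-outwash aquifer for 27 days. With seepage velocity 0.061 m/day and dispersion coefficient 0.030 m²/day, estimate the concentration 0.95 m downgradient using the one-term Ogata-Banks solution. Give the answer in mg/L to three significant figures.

3.47 mg/L

For a continuous step input, C/C₀ ≈ ½·erfc((x−vt)/(2√(Dt))).
vt = 0.061 × 27 = 1.647 m and 2√(Dt) = 2√(0.030 × 27) = 1.800 m.
Argument (x−vt)/(2√(Dt)) = (0.95 − 1.647)/1.800 = -0.3872; ½·erfc(-0.3872) = 0.7080.
C = 4.9 × 0.7080 = 3.47 mg/L.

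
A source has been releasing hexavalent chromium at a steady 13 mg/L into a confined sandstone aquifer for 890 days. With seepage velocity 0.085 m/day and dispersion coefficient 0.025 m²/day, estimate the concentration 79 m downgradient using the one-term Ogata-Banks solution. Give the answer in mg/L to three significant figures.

4.00 mg/L

For a continuous step input, C/C₀ ≈ ½·erfc((x−vt)/(2√(Dt))).
vt = 0.085 × 890 = 75.65 m and 2√(Dt) = 2√(0.025 × 890) = 9.434 m.
Argument (x−vt)/(2√(Dt)) = (79 − 75.65)/9.434 = 0.3551; ½·erfc(0.3551) = 0.3078.
C = 13 × 0.3078 = 4.00 mg/L.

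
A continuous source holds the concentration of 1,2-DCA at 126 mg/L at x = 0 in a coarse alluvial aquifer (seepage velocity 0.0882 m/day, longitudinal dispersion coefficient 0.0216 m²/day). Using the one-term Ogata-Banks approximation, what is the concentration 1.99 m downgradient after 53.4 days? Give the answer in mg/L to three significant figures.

121 mg/L

For a continuous step input, C/C₀ ≈ ½·erfc((x−vt)/(2√(Dt))).
vt = 0.0882 × 53.4 = 4.70988 m and 2√(Dt) = 2√(0.0216 × 53.4) = 2.148 m.
Argument (x−vt)/(2√(Dt)) = (1.99 − 4.70988)/2.148 = -1.266; ½·erfc(-1.266) = 0.9633.
C = 126 × 0.9633 = 121 mg/L.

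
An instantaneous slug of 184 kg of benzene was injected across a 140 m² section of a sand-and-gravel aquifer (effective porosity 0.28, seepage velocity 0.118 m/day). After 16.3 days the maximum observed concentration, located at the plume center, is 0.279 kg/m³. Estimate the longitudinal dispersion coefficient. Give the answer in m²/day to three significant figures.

1.38 m²/day

At the plume center C_max = M/(n_e·A·√(4πDt)), so D = M²/(4πt·(n_e·A·C_max)²).
n_e·A·C_max = 0.28 × 140 × 0.279 = 10.94 kg/m.
D = 184²/(4π × 16.3 × 10.94²) = 1.38 m²/day.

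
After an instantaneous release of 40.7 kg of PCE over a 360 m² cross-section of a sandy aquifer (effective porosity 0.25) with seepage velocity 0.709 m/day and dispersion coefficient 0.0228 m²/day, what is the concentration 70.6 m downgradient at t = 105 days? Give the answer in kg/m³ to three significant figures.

0.0176 kg/m³

For an instantaneous plane source, C(x,t) = M/(n_e·A·√(4πDt)) · exp(−(x−vt)²/(4Dt)), with n_e·A the pore (flow) area.
Plume center vt = 0.709 × 105 = 74.445 m, so the well at 70.6 m is 3.845 m upgradient of the peak.
√(4πDt) = 5.485 m, giving peak height M/(n_e·A·√(4πDt)) = 40.7/(0.25 × 360 × 5.485) = 0.08245 kg/m³.
(x−vt)²/(4Dt) = (-3.845)²/(4 × 0.0228 × 105) = 1.544; exp(−1.544) = 0.2135.
C = 0.08245 × 0.2135 = 0.0176 kg/m³.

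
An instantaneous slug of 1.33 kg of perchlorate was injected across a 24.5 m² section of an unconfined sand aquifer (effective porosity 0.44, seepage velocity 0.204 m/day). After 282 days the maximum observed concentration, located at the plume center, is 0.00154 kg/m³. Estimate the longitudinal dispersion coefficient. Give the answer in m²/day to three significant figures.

1.81 m²/day

At the plume center C_max = M/(n_e·A·√(4πDt)), so D = M²/(4πt·(n_e·A·C_max)²).
n_e·A·C_max = 0.44 × 24.5 × 0.00154 = 0.01660 kg/m.
D = 1.33²/(4π × 282 × 0.01660²) = 1.81 m²/day.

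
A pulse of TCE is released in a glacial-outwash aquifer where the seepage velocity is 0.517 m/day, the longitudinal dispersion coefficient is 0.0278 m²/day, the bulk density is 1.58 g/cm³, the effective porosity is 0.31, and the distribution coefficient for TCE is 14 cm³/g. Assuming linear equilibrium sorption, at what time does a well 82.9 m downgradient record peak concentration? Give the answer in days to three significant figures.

11600 days

Retardation factor R = 1 + ρ_b·K_d/n = 1 + 1.58 × 14/0.31 = 72.35.
Sorption retards both mechanisms: v_R = v/R = 0.007146 m/day, D_R = D/R = 0.0003842 m²/day.
Peak time from v_R²t² + 2D_R t − x² = 0: t = (√(D_R² + v_R²x²) − D_R)/v_R².
√(D_R² + v_R²x²) = √(0.0003842² + 0.007146² × 82.9²) = 0.5924; v_R² = 5.107e-05.
t = (0.5924 − 0.0003842)/5.107e-05 = 11600 days.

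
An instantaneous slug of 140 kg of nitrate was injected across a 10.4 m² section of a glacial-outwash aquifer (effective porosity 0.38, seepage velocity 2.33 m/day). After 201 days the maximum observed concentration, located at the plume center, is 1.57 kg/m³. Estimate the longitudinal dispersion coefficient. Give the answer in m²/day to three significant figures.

0.202 m²/day

At the plume center C_max = M/(n_e·A·√(4πDt)), so D = M²/(4πt·(n_e·A·C_max)²).
n_e·A·C_max = 0.38 × 10.4 × 1.57 = 6.205 kg/m.
D = 140²/(4π × 201 × 6.205²) = 0.202 m²/day.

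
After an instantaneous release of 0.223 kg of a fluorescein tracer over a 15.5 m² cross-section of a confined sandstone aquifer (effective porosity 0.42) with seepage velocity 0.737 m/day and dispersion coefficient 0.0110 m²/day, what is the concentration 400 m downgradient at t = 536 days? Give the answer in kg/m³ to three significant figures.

0.00140 kg/m³

For an instantaneous plane source, C(x,t) = M/(n_e·A·√(4πDt)) · exp(−(x−vt)²/(4Dt)), with n_e·A the pore (flow) area.
Plume center vt = 0.737 × 536 = 395.032 m, so the well at 400 m is 4.968 m downgradient of the peak.
√(4πDt) = 8.608 m, giving peak height M/(n_e·A·√(4πDt)) = 0.223/(0.42 × 15.5 × 8.608) = 0.003979 kg/m³.
(x−vt)²/(4Dt) = (4.968)²/(4 × 0.0110 × 536) = 1.047; exp(−1.047) = 0.3510.
C = 0.003979 × 0.3510 = 0.00140 kg/m³.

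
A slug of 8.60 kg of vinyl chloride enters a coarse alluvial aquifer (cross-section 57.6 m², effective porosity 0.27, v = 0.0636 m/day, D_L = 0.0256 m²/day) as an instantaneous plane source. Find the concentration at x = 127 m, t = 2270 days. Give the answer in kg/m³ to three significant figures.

For an instantaneous plane source, C(x,t) = M/(n_e·A·√(4πDt)) · exp(−(x−vt)²/(4Dt)), with n_e·A the pore (flow) area.
Plume center vt = 0.0636 × 2270 = 144.372 m, so the well at 127 m is 17.372 m upgradient of the peak.
√(4πDt) = 27.02 m, giving peak height M/(n_e·A·√(4πDt)) = 8.60/(0.27 × 57.6 × 27.02) = 0.02047 kg/m³.
(x−vt)²/(4Dt) = (-17.372)²/(4 × 0.0256 × 2270) = 1.298; exp(−1.298) = 0.2731.
C = 0.02047 × 0.2731 = 0.00559 kg/m³.

0.00559 kg/m³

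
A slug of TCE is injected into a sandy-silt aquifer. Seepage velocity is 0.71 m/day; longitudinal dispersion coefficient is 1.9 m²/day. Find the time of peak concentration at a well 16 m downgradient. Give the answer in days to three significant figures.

For the 1D instantaneous-source solution, setting ∂C/∂t = 0 at fixed x gives v²t² + 2Dt − x² = 0, so t = (√(D² + v²x²) − D)/v².
√(D² + v²x²) = √(1.9² + 0.71² × 16²) = 11.52; v² = 0.5041.
t = (11.52 − 1.9)/0.5041 = 19.1 days (vs. the pure-advection estimate x/v = 22.5 d).

19.1 days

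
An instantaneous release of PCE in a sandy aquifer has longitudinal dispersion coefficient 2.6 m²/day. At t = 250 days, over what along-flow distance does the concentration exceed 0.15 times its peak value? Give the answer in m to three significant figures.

The plume is Gaussian with σ = √(2Dt) = √(2 × 2.6 × 250) = 36.06 m.
C/C_peak = exp(−Δx²/(2σ²)) = 0.15 ⇒ Δx = σ·√(−2 ln 0.15) = 36.06 × 1.948 = 70.24 m.
Width = 2Δx = 140 m.

140 m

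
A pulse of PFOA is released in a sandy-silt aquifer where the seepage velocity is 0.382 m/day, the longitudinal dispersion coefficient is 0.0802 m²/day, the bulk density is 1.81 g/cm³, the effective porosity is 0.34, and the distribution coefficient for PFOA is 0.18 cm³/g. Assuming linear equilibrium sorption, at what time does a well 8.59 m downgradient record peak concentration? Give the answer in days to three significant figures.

Retardation factor R = 1 + ρ_b·K_d/n = 1 + 1.81 × 0.18/0.34 = 1.958.
Sorption retards both mechanisms: v_R = v/R = 0.1951 m/day, D_R = D/R = 0.04096 m²/day.
Peak time from v_R²t² + 2D_R t − x² = 0: t = (√(D_R² + v_R²x²) − D_R)/v_R².
√(D_R² + v_R²x²) = √(0.04096² + 0.1951² × 8.59²) = 1.676; v_R² = 0.03806.
t = (1.676 − 0.04096)/0.03806 = 43.0 days.

43.0 days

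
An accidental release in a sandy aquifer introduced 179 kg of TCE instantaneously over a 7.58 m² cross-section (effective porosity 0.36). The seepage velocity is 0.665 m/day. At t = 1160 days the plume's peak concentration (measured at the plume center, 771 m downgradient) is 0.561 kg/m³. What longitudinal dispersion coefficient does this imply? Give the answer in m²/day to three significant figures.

At the plume center C_max = M/(n_e·A·√(4πDt)), so D = M²/(4πt·(n_e·A·C_max)²).
n_e·A·C_max = 0.36 × 7.58 × 0.561 = 1.531 kg/m.
D = 179²/(4π × 1160 × 1.531²) = 0.938 m²/day.

0.938 m²/day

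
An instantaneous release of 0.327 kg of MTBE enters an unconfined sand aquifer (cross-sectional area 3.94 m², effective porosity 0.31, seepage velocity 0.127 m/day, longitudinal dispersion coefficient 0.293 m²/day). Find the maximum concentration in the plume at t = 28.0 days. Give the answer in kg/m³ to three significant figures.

The peak of an instantaneous 1D plume sits at x = vt; there the Gaussian factor is 1 and C_max = M/(n_e·A·√(4πDt)), where n_e·A is the pore area the mass is dissolved in.
√(4πDt) = √(4π × 0.293 × 28.0) = 10.15 m, so C_max = 0.327/(0.31 × 3.94 × 10.15) = 0.0264 kg/m³.

0.0264 kg/m³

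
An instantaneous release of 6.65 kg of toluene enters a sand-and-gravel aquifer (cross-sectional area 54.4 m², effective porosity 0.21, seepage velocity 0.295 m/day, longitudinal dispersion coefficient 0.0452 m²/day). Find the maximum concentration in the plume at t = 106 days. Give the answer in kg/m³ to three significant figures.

0.0750 kg/m³

The peak of an instantaneous 1D plume sits at x = vt; there the Gaussian factor is 1 and C_max = M/(n_e·A·√(4πDt)), where n_e·A is the pore area the mass is dissolved in.
√(4πDt) = √(4π × 0.0452 × 106) = 7.759 m, so C_max = 6.65/(0.21 × 54.4 × 7.759) = 0.0750 kg/m³.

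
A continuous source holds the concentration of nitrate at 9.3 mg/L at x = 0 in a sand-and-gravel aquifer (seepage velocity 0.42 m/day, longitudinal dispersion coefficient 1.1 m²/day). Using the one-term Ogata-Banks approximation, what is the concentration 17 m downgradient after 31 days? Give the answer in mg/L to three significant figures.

For a continuous step input, C/C₀ ≈ ½·erfc((x−vt)/(2√(Dt))).
vt = 0.42 × 31 = 13.02 m and 2√(Dt) = 2√(1.1 × 31) = 11.68 m.
Argument (x−vt)/(2√(Dt)) = (17 − 13.02)/11.68 = 0.3408; ½·erfc(0.3408) = 0.3149.
C = 9.3 × 0.3149 = 2.93 mg/L.

2.93 mg/L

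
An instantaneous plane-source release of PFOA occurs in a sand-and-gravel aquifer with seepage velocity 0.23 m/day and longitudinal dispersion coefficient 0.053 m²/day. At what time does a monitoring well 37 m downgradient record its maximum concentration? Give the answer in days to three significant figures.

For the 1D instantaneous-source solution, setting ∂C/∂t = 0 at fixed x gives v²t² + 2Dt − x² = 0, so t = (√(D² + v²x²) − D)/v².
√(D² + v²x²) = √(0.053² + 0.23² × 37²) = 8.510; v² = 0.0529.
t = (8.510 − 0.053)/0.0529 = 160 days (vs. the pure-advection estimate x/v = 161 d).

160 days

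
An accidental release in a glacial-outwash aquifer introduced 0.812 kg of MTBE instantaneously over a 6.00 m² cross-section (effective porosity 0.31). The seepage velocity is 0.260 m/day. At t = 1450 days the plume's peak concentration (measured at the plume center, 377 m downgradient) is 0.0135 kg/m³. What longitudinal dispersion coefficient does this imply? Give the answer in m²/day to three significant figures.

At the plume center C_max = M/(n_e·A·√(4πDt)), so D = M²/(4πt·(n_e·A·C_max)²).
n_e·A·C_max = 0.31 × 6.00 × 0.0135 = 0.02511 kg/m.
D = 0.812²/(4π × 1450 × 0.02511²) = 0.0574 m²/day.

0.0574 m²/day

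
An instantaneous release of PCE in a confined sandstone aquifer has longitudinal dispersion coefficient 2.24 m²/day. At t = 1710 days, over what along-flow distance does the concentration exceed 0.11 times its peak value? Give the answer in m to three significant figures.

368 m

The plume is Gaussian with σ = √(2Dt) = √(2 × 2.24 × 1710) = 87.53 m.
C/C_peak = exp(−Δx²/(2σ²)) = 0.11 ⇒ Δx = σ·√(−2 ln 0.11) = 87.53 × 2.101 = 183.9 m.
Width = 2Δx = 368 m.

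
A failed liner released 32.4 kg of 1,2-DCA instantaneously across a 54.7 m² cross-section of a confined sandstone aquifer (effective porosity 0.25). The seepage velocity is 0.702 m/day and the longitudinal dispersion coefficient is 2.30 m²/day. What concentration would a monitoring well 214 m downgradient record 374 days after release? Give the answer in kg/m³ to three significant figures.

For an instantaneous plane source, C(x,t) = M/(n_e·A·√(4πDt)) · exp(−(x−vt)²/(4Dt)), with n_e·A the pore (flow) area.
Plume center vt = 0.702 × 374 = 262.548 m, so the well at 214 m is 48.548 m upgradient of the peak.
√(4πDt) = 104.0 m, giving peak height M/(n_e·A·√(4πDt)) = 32.4/(0.25 × 54.7 × 104.0) = 0.02278 kg/m³.
(x−vt)²/(4Dt) = (-48.548)²/(4 × 2.30 × 374) = 0.6850; exp(−0.6850) = 0.5041.
C = 0.02278 × 0.5041 = 0.0115 kg/m³.

0.0115 kg/m³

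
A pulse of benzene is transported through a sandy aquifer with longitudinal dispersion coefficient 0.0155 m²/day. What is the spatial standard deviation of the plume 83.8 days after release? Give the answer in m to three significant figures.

1.61 m

Dispersive spreading gives a Gaussian with σ² = 2Dt; advection only shifts the center.
σ = √(2 × 0.0155 × 83.8) = 1.61 m.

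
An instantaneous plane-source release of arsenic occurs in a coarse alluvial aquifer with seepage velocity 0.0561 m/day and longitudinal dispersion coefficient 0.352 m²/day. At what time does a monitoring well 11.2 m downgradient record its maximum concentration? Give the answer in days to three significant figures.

117 days

For the 1D instantaneous-source solution, setting ∂C/∂t = 0 at fixed x gives v²t² + 2Dt − x² = 0, so t = (√(D² + v²x²) − D)/v².
√(D² + v²x²) = √(0.352² + 0.0561² × 11.2²) = 0.7202; v² = 0.00314721.
t = (0.7202 − 0.352)/0.00314721 = 117 days (vs. the pure-advection estimate x/v = 200 d).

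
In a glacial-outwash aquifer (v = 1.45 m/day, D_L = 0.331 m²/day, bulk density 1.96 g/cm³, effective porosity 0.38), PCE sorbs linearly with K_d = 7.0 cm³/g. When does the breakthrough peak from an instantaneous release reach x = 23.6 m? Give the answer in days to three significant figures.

598 days

Retardation factor R = 1 + ρ_b·K_d/n = 1 + 1.96 × 7.0/0.38 = 37.11.
Sorption retards both mechanisms: v_R = v/R = 0.03907 m/day, D_R = D/R = 0.008919 m²/day.
Peak time from v_R²t² + 2D_R t − x² = 0: t = (√(D_R² + v_R²x²) − D_R)/v_R².
√(D_R² + v_R²x²) = √(0.008919² + 0.03907² × 23.6²) = 0.9221; v_R² = 0.001526.
t = (0.9221 − 0.008919)/0.001526 = 598 days.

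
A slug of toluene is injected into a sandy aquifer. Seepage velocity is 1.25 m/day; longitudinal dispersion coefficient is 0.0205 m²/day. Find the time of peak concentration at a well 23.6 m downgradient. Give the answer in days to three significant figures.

18.9 days

For the 1D instantaneous-source solution, setting ∂C/∂t = 0 at fixed x gives v²t² + 2Dt − x² = 0, so t = (√(D² + v²x²) − D)/v².
√(D² + v²x²) = √(0.0205² + 1.25² × 23.6²) = 29.50; v² = 1.5625.
t = (29.50 − 0.0205)/1.5625 = 18.9 days (vs. the pure-advection estimate x/v = 18.9 d).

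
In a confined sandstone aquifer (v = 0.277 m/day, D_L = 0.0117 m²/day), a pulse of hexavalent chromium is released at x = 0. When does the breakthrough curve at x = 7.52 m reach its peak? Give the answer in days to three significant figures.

27.0 days

For the 1D instantaneous-source solution, setting ∂C/∂t = 0 at fixed x gives v²t² + 2Dt − x² = 0, so t = (√(D² + v²x²) − D)/v².
√(D² + v²x²) = √(0.0117² + 0.277² × 7.52²) = 2.083; v² = 0.076729.
t = (2.083 − 0.0117)/0.076729 = 27.0 days (vs. the pure-advection estimate x/v = 27.1 d).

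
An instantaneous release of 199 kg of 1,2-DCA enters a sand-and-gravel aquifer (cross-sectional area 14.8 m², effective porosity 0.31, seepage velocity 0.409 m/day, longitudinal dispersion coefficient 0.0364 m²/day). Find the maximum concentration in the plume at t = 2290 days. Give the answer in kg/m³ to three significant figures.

The peak of an instantaneous 1D plume sits at x = vt; there the Gaussian factor is 1 and C_max = M/(n_e·A·√(4πDt)), where n_e·A is the pore area the mass is dissolved in.
√(4πDt) = √(4π × 0.0364 × 2290) = 32.36 m, so C_max = 199/(0.31 × 14.8 × 32.36) = 1.34 kg/m³.

1.34 kg/m³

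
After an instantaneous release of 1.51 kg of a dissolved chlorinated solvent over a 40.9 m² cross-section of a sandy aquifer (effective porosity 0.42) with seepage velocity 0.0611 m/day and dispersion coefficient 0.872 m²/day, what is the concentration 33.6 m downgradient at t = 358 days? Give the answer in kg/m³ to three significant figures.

0.00126 kg/m³

For an instantaneous plane source, C(x,t) = M/(n_e·A·√(4πDt)) · exp(−(x−vt)²/(4Dt)), with n_e·A the pore (flow) area.
Plume center vt = 0.0611 × 358 = 21.8738 m, so the well at 33.6 m is 11.7262 m downgradient of the peak.
√(4πDt) = 62.63 m, giving peak height M/(n_e·A·√(4πDt)) = 1.51/(0.42 × 40.9 × 62.63) = 0.001404 kg/m³.
(x−vt)²/(4Dt) = (11.7262)²/(4 × 0.872 × 358) = 0.1101; exp(−0.1101) = 0.8957.
C = 0.001404 × 0.8957 = 0.00126 kg/m³.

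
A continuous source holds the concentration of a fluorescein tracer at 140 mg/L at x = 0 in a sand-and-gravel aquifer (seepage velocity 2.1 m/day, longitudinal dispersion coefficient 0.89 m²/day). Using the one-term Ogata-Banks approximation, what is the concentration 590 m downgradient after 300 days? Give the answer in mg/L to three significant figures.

For a continuous step input, C/C₀ ≈ ½·erfc((x−vt)/(2√(Dt))).
vt = 2.1 × 300 = 630 m and 2√(Dt) = 2√(0.89 × 300) = 32.68 m.
Argument (x−vt)/(2√(Dt)) = (590 − 630)/32.68 = -1.224; ½·erfc(-1.224) = 0.9583.
C = 140 × 0.9583 = 134 mg/L.

134 mg/L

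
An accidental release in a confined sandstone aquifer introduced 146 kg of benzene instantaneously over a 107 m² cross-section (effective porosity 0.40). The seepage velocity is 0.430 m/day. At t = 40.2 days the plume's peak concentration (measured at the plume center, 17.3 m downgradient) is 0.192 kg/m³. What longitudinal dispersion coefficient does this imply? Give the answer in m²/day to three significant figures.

At the plume center C_max = M/(n_e·A·√(4πDt)), so D = M²/(4πt·(n_e·A·C_max)²).
n_e·A·C_max = 0.40 × 107 × 0.192 = 8.218 kg/m.
D = 146²/(4π × 40.2 × 8.218²) = 0.625 m²/day.

0.625 m²/day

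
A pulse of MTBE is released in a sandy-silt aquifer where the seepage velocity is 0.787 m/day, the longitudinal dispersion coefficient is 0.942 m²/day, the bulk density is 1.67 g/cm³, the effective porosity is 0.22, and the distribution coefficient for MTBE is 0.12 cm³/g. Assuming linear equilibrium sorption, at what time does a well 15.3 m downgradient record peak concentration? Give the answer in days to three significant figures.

Retardation factor R = 1 + ρ_b·K_d/n = 1 + 1.67 × 0.12/0.22 = 1.911.
Sorption retards both mechanisms: v_R = v/R = 0.4118 m/day, D_R = D/R = 0.4929 m²/day.
Peak time from v_R²t² + 2D_R t − x² = 0: t = (√(D_R² + v_R²x²) − D_R)/v_R².
√(D_R² + v_R²x²) = √(0.4929² + 0.4118² × 15.3²) = 6.320; v_R² = 0.1696.
t = (6.320 − 0.4929)/0.1696 = 34.4 days.

34.4 days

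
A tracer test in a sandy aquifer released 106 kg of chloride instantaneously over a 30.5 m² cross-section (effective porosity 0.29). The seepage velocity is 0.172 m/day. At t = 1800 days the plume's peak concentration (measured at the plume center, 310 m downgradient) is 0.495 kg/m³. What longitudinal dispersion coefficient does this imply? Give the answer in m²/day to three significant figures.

At the plume center C_max = M/(n_e·A·√(4πDt)), so D = M²/(4πt·(n_e·A·C_max)²).
n_e·A·C_max = 0.29 × 30.5 × 0.495 = 4.378 kg/m.
D = 106²/(4π × 1800 × 4.378²) = 0.0259 m²/day.

0.0259 m²/day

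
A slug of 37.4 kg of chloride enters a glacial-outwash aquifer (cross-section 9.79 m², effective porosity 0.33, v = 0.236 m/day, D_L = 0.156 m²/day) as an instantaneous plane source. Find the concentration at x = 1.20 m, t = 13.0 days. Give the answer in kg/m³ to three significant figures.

1.49 kg/m³

For an instantaneous plane source, C(x,t) = M/(n_e·A·√(4πDt)) · exp(−(x−vt)²/(4Dt)), with n_e·A the pore (flow) area.
Plume center vt = 0.236 × 13.0 = 3.068 m, so the well at 1.20 m is 1.868 m upgradient of the peak.
√(4πDt) = 5.048 m, giving peak height M/(n_e·A·√(4πDt)) = 37.4/(0.33 × 9.79 × 5.048) = 2.293 kg/m³.
(x−vt)²/(4Dt) = (-1.868)²/(4 × 0.156 × 13.0) = 0.4302; exp(−0.4302) = 0.6504.
C = 2.293 × 0.6504 = 1.49 kg/m³.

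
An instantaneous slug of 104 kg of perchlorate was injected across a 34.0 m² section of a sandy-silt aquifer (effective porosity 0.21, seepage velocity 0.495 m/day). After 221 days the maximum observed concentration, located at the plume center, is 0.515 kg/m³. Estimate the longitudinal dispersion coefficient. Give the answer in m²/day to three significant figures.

0.288 m²/day

At the plume center C_max = M/(n_e·A·√(4πDt)), so D = M²/(4πt·(n_e·A·C_max)²).
n_e·A·C_max = 0.21 × 34.0 × 0.515 = 3.677 kg/m.
D = 104²/(4π × 221 × 3.677²) = 0.288 m²/day.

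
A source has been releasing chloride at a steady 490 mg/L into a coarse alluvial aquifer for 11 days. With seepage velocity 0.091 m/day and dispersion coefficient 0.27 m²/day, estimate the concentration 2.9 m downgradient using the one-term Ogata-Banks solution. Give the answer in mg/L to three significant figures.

107 mg/L

For a continuous step input, C/C₀ ≈ ½·erfc((x−vt)/(2√(Dt))).
vt = 0.091 × 11 = 1.001 m and 2√(Dt) = 2√(0.27 × 11) = 3.447 m.
Argument (x−vt)/(2√(Dt)) = (2.9 − 1.001)/3.447 = 0.5509; ½·erfc(0.5509) = 0.2180.
C = 490 × 0.2180 = 107 mg/L.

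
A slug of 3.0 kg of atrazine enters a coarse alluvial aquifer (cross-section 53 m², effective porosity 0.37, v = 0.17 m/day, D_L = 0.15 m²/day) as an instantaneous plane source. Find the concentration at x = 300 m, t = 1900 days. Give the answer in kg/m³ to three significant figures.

0.00161 kg/m³

For an instantaneous plane source, C(x,t) = M/(n_e·A·√(4πDt)) · exp(−(x−vt)²/(4Dt)), with n_e·A the pore (flow) area.
Plume center vt = 0.17 × 1900 = 323 m, so the well at 300 m is 23 m upgradient of the peak.
√(4πDt) = 59.84 m, giving peak height M/(n_e·A·√(4πDt)) = 3.0/(0.37 × 53 × 59.84) = 0.002557 kg/m³.
(x−vt)²/(4Dt) = (-23)²/(4 × 0.15 × 1900) = 0.4640; exp(−0.4640) = 0.6288.
C = 0.002557 × 0.6288 = 0.00161 kg/m³.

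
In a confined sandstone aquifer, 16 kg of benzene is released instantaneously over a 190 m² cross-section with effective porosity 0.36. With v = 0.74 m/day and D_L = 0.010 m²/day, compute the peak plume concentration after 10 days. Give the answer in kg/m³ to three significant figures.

The peak of an instantaneous 1D plume sits at x = vt; there the Gaussian factor is 1 and C_max = M/(n_e·A·√(4πDt)), where n_e·A is the pore area the mass is dissolved in.
√(4πDt) = √(4π × 0.010 × 10) = 1.121 m, so C_max = 16/(0.36 × 190 × 1.121) = 0.209 kg/m³.

0.209 kg/m³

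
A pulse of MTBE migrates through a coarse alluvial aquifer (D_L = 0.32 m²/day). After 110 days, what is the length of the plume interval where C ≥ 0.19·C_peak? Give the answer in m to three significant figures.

30.6 m

The plume is Gaussian with σ = √(2Dt) = √(2 × 0.32 × 110) = 8.390 m.
C/C_peak = exp(−Δx²/(2σ²)) = 0.19 ⇒ Δx = σ·√(−2 ln 0.19) = 8.390 × 1.822 = 15.29 m.
Width = 2Δx = 30.6 m.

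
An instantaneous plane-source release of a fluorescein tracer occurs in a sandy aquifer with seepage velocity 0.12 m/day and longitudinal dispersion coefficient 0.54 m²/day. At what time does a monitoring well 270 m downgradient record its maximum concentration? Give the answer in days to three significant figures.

For the 1D instantaneous-source solution, setting ∂C/∂t = 0 at fixed x gives v²t² + 2Dt − x² = 0, so t = (√(D² + v²x²) − D)/v².
√(D² + v²x²) = √(0.54² + 0.12² × 270²) = 32.40; v² = 0.0144.
t = (32.40 − 0.54)/0.0144 = 2210 days (vs. the pure-advection estimate x/v = 2250 d).

2210 days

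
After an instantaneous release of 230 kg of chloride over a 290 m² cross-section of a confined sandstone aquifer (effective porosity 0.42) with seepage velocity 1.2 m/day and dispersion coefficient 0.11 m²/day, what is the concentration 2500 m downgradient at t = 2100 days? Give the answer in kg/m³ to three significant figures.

0.0227 kg/m³

For an instantaneous plane source, C(x,t) = M/(n_e·A·√(4πDt)) · exp(−(x−vt)²/(4Dt)), with n_e·A the pore (flow) area.
Plume center vt = 1.2 × 2100 = 2520 m, so the well at 2500 m is 20 m upgradient of the peak.
√(4πDt) = 53.88 m, giving peak height M/(n_e·A·√(4πDt)) = 230/(0.42 × 290 × 53.88) = 0.03505 kg/m³.
(x−vt)²/(4Dt) = (-20)²/(4 × 0.11 × 2100) = 0.4329; exp(−0.4329) = 0.6486.
C = 0.03505 × 0.6486 = 0.0227 kg/m³.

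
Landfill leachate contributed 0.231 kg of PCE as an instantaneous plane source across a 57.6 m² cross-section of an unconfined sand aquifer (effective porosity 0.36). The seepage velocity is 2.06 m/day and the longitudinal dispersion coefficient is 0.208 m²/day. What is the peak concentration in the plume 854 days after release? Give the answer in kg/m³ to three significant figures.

0.000236 kg/m³

The peak of an instantaneous 1D plume sits at x = vt; there the Gaussian factor is 1 and C_max = M/(n_e·A·√(4πDt)), where n_e·A is the pore area the mass is dissolved in.
√(4πDt) = √(4π × 0.208 × 854) = 47.25 m, so C_max = 0.231/(0.36 × 57.6 × 47.25) = 0.000236 kg/m³.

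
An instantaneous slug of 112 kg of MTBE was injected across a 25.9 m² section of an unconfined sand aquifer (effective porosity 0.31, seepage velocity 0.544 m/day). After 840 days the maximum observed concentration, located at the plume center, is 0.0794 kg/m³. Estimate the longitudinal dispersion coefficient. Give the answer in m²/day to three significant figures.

2.92 m²/day

At the plume center C_max = M/(n_e·A·√(4πDt)), so D = M²/(4πt·(n_e·A·C_max)²).
n_e·A·C_max = 0.31 × 25.9 × 0.0794 = 0.6375 kg/m.
D = 112²/(4π × 840 × 0.6375²) = 2.92 m²/day.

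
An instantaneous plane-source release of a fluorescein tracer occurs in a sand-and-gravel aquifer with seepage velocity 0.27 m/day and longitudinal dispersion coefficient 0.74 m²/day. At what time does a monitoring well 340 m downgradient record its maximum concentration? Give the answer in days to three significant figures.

1250 days

For the 1D instantaneous-source solution, setting ∂C/∂t = 0 at fixed x gives v²t² + 2Dt − x² = 0, so t = (√(D² + v²x²) − D)/v².
√(D² + v²x²) = √(0.74² + 0.27² × 340²) = 91.80; v² = 0.0729.
t = (91.80 − 0.74)/0.0729 = 1250 days (vs. the pure-advection estimate x/v = 1260 d).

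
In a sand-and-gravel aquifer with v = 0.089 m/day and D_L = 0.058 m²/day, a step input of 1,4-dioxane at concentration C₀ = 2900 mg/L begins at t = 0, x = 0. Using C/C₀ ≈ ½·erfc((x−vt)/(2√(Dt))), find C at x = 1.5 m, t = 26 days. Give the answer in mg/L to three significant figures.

For a continuous step input, C/C₀ ≈ ½·erfc((x−vt)/(2√(Dt))).
vt = 0.089 × 26 = 2.314 m and 2√(Dt) = 2√(0.058 × 26) = 2.456 m.
Argument (x−vt)/(2√(Dt)) = (1.5 − 2.314)/2.456 = -0.3314; ½·erfc(-0.3314) = 0.6803.
C = 2900 × 0.6803 = 1970 mg/L.

1970 mg/L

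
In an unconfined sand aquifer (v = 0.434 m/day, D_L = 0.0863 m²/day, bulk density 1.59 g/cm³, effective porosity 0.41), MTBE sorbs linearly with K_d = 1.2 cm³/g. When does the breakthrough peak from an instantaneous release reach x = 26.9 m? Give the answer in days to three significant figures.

348 days

Retardation factor R = 1 + ρ_b·K_d/n = 1 + 1.59 × 1.2/0.41 = 5.654.
Sorption retards both mechanisms: v_R = v/R = 0.07676 m/day, D_R = D/R = 0.01526 m²/day.
Peak time from v_R²t² + 2D_R t − x² = 0: t = (√(D_R² + v_R²x²) − D_R)/v_R².
√(D_R² + v_R²x²) = √(0.01526² + 0.07676² × 26.9²) = 2.065; v_R² = 0.005892.
t = (2.065 − 0.01526)/0.005892 = 348 days.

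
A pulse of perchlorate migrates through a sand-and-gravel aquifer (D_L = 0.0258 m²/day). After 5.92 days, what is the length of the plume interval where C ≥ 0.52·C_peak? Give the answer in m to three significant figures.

1.26 m

The plume is Gaussian with σ = √(2Dt) = √(2 × 0.0258 × 5.92) = 0.5527 m.
C/C_peak = exp(−Δx²/(2σ²)) = 0.52 ⇒ Δx = σ·√(−2 ln 0.52) = 0.5527 × 1.144 = 0.6323 m.
Width = 2Δx = 1.26 m.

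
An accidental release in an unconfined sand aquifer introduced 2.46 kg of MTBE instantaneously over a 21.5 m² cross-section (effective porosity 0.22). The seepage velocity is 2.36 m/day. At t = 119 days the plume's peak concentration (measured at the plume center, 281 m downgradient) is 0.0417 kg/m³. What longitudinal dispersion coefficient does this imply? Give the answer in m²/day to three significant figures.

At the plume center C_max = M/(n_e·A·√(4πDt)), so D = M²/(4πt·(n_e·A·C_max)²).
n_e·A·C_max = 0.22 × 21.5 × 0.0417 = 0.1972 kg/m.
D = 2.46²/(4π × 119 × 0.1972²) = 0.104 m²/day.

0.104 m²/day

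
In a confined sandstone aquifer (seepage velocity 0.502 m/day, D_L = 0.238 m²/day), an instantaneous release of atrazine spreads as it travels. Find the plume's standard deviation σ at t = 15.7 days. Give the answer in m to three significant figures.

2.73 m

Dispersive spreading gives a Gaussian with σ² = 2Dt; advection only shifts the center.
σ = √(2 × 0.238 × 15.7) = 2.73 m.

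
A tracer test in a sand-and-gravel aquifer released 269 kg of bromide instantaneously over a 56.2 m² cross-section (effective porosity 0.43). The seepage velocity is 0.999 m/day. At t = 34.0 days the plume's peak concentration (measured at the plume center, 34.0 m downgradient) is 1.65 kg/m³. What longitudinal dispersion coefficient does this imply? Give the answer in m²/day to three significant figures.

0.107 m²/day

At the plume center C_max = M/(n_e·A·√(4πDt)), so D = M²/(4πt·(n_e·A·C_max)²).
n_e·A·C_max = 0.43 × 56.2 × 1.65 = 39.87 kg/m.
D = 269²/(4π × 34.0 × 39.87²) = 0.107 m²/day.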